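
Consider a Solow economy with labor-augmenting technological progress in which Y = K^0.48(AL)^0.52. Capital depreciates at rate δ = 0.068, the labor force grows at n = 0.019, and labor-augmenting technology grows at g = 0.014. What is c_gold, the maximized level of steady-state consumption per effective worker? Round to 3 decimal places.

c_gold ≈ 2.192

n + g + δ = 0.019 + 0.014 + 0.068 = 0.101.
At the golden rule the marginal product of capital equals n+g+δ: 0.48·k^(0.48−1) = 0.101. Solving, k_gold = (0.48/0.101)^(1/0.52) ≈ 20.0341.
y_gold = 20.0341^0.48 ≈ 4.2155.
c_gold = y_gold − (n+g+δ)·k_gold = 4.2155 − 0.101·20.0341 ≈ 2.1921.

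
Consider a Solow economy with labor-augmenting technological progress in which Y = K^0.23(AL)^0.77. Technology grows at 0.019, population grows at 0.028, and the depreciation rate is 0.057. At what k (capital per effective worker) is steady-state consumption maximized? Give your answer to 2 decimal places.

k_gold ≈ 2.80

Break-even investment rate: n + g + δ = 0.028 + 0.019 + 0.057 = 0.104.
Maximizing c = f(k) − (n+g+δ)·k gives f'(k) = n+g+δ, i.e. 0.23·k^(0.23−1) = 0.104, so k_gold = (0.23/0.104)^(1/0.77) ≈ 2.8032.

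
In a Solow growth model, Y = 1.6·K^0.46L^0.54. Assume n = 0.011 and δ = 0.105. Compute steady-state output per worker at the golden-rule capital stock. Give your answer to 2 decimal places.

Break-even investment rate: n + δ = 0.011 + 0.105 = 0.116.
Setting f'(k) = n+δ gives 0.46·1.6·k^(0.46−1) = 0.116, hence k_gold = (0.46·1.6/0.116)^(1/0.54) ≈ 30.6170.
Output: y_gold = 1.6·k_gold^0.46 = 1.6·30.6170^0.46 ≈ 7.7208.

y_gold ≈ 7.72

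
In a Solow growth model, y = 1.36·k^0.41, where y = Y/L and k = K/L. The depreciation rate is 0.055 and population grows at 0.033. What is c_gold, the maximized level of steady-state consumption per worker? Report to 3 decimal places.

c_gold ≈ 2.895

Capital per worker breaks even when investment replaces (n + δ)·k; here n + δ = 0.088.
At the golden rule the marginal product of capital equals n+δ: 0.41·1.36·k^(0.41−1) = 0.088. Solving, k_gold = (0.41·1.36/0.088)^(1/0.59) ≈ 22.8587.
y_gold = 1.36·22.8587^0.41 ≈ 4.9063.
c_gold = y_gold − (n+δ)·k_gold = 4.9063 − 0.088·22.8587 ≈ 2.8947.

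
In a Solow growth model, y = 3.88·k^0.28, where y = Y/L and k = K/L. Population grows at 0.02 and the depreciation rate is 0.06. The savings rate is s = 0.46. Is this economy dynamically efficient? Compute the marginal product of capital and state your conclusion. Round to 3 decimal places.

dynamically inefficient; MPK ≈ 0.049

The effective depreciation rate is n + δ = 0.02 + 0.06 = 0.08.
Steady-state k*: s·A·k^0.28 = 0.08·k gives k* = (0.46·3.88/0.08)^(1/0.72) ≈ 74.6305.
MPK = 0.28·3.88·74.6305^(-0.72) ≈ 0.0487.
MPK < n+δ = 0.08, so the economy is dynamically inefficient (over-saving).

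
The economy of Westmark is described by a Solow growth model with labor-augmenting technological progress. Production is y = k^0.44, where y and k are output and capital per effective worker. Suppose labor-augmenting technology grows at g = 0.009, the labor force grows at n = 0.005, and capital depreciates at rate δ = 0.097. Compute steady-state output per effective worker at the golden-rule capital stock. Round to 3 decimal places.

n + g + δ = 0.005 + 0.009 + 0.097 = 0.111.
Maximizing c = f(k) − (n+g+δ)·k gives f'(k) = n+g+δ, i.e. 0.44·k^(0.44−1) = 0.111, so k_gold = (0.44/0.111)^(1/0.56) ≈ 11.6974.
Output: y_gold = k_gold^0.44 = 11.6974^0.44 ≈ 2.9509.

y_gold ≈ 2.951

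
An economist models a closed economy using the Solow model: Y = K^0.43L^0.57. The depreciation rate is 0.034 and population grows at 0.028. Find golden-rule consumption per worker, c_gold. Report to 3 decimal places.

c_gold ≈ 2.457

n + δ = 0.028 + 0.034 = 0.062.
At the golden rule the marginal product of capital equals n+δ: 0.43·k^(0.43−1) = 0.062. Solving, k_gold = (0.43/0.062)^(1/0.57) ≈ 29.8933.
y_gold = 29.8933^0.43 ≈ 4.3102.
c_gold = y_gold − (n+δ)·k_gold = 4.3102 − 0.062·29.8933 ≈ 2.4568.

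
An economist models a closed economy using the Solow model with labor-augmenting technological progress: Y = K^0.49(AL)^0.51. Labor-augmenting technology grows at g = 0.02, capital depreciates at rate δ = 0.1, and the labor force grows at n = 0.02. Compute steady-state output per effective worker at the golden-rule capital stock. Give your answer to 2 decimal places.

The effective depreciation rate is n + g + δ = 0.02 + 0.02 + 0.1 = 0.14.
Maximizing c = f(k) − (n+g+δ)·k gives f'(k) = n+g+δ, i.e. 0.49·k^(0.49−1) = 0.14, so k_gold = (0.49/0.14)^(1/0.51) ≈ 11.6627.
Output: y_gold = k_gold^0.49 = 11.6627^0.49 ≈ 3.3322.

y_gold ≈ 3.33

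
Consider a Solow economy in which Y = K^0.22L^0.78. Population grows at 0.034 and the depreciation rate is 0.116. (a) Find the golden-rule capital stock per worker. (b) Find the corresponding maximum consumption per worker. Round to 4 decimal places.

(a) k_gold ≈ 1.6340; (b) c_gold ≈ 0.8690

Capital per worker breaks even when investment replaces (n + δ)·k; here n + δ = 0.15.
Setting f'(k) = n+δ gives 0.22·k^(0.22−1) = 0.15, hence k_gold = (0.22/0.15)^(1/0.78) ≈ 1.6340.
y_gold = 1.6340^0.22 ≈ 1.1141; c_gold = y_gold − 0.15·k_gold ≈ 0.8690.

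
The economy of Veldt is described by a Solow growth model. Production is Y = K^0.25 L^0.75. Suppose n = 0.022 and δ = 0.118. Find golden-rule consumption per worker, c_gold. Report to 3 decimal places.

c_gold ≈ 0.910

Capital per worker breaks even when investment replaces (n + δ)·k; here n + δ = 0.14.
Golden rule sets MPK = n+δ: 0.25·k^(0.25−1) = 0.14, so k_gold = (0.25/0.14)^(1/0.75) ≈ 2.1665.
y_gold = 2.1665^0.25 ≈ 1.2132.
c_gold = y_gold − (n+δ)·k_gold = 1.2132 − 0.14·2.1665 ≈ 0.9099.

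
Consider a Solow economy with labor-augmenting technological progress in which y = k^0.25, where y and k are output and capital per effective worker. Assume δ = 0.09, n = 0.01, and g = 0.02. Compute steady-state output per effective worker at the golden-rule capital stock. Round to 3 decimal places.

Capital per effective worker breaks even when investment replaces (n + g + δ)·k; here n + g + δ = 0.12.
At the golden rule the marginal product of capital equals n+g+δ: 0.25·k^(0.25−1) = 0.12. Solving, k_gold = (0.25/0.12)^(1/0.75) ≈ 2.6608.
Output: y_gold = k_gold^0.25 = 2.6608^0.25 ≈ 1.2772.

y_gold ≈ 1.277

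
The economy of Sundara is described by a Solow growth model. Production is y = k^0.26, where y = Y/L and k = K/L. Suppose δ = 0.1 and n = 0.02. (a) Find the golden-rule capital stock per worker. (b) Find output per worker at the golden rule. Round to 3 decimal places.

(a) k_gold ≈ 2.843; (b) y_gold ≈ 1.312

Break-even investment rate: n + δ = 0.02 + 0.1 = 0.12.
Golden rule sets MPK = n+δ: 0.26·k^(0.26−1) = 0.12, so k_gold = (0.26/0.12)^(1/0.74) ≈ 2.8430.
y_gold = 2.8430^0.26 ≈ 1.3121.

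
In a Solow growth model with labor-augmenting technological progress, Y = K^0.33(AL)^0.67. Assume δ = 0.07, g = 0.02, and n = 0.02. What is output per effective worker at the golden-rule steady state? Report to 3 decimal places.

Capital per effective worker breaks even when investment replaces (n + g + δ)·k; here n + g + δ = 0.11.
Maximizing c = f(k) − (n+g+δ)·k gives f'(k) = n+g+δ, i.e. 0.33·k^(0.33−1) = 0.11, so k_gold = (0.33/0.11)^(1/0.67) ≈ 5.1537.
Output: y_gold = k_gold^0.33 = 5.1537^0.33 ≈ 1.7179.

y_gold ≈ 1.718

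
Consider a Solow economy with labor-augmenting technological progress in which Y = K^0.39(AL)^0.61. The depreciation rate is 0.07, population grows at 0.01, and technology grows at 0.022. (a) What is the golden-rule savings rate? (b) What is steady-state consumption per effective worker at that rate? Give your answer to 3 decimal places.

The effective depreciation rate is n + g + δ = 0.01 + 0.022 + 0.07 = 0.102.
For Cobb-Douglas, s_gold equals capital's share: s_gold = 0.39.
At the golden rule the marginal product of capital equals n+g+δ: 0.39·k^(0.39−1) = 0.102. Solving, k_gold = (0.39/0.102)^(1/0.61) ≈ 9.0128.
y_gold = 9.0128^0.39 ≈ 2.3572; c_gold = (1−0.39)·y_gold ≈ 1.4379.

(a) s_gold = 0.390; (b) c_gold ≈ 1.438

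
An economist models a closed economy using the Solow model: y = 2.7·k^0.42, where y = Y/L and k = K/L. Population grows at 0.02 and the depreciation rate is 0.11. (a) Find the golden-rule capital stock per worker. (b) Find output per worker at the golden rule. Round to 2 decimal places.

(a) k_gold ≈ 41.86; (b) y_gold ≈ 12.96

The effective depreciation rate is n + δ = 0.02 + 0.11 = 0.13.
At the golden rule the marginal product of capital equals n+δ: 0.42·2.7·k^(0.42−1) = 0.13. Solving, k_gold = (0.42·2.7/0.13)^(1/0.58) ≈ 41.8643.
y_gold = 2.7·41.8643^0.42 ≈ 12.9580.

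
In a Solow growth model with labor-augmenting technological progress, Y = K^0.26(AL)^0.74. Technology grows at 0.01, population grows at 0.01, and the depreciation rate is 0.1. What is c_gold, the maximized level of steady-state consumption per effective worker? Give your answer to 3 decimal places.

Break-even investment rate: n + g + δ = 0.01 + 0.01 + 0.1 = 0.12.
Golden rule sets MPK = n+g+δ: 0.26·k^(0.26−1) = 0.12, so k_gold = (0.26/0.12)^(1/0.74) ≈ 2.8430.
y_gold = 2.8430^0.26 ≈ 1.3121.
c_gold = y_gold − (n+g+δ)·k_gold = 1.3121 − 0.12·2.8430 ≈ 0.9710.

c_gold ≈ 0.971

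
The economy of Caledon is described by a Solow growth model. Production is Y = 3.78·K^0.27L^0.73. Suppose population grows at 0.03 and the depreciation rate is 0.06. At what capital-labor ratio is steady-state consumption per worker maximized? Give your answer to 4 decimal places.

Break-even investment rate: n + δ = 0.03 + 0.06 = 0.09.
Maximizing c = f(k) − (n+δ)·k gives f'(k) = n+δ, i.e. 0.27·3.78·k^(0.27−1) = 0.09, so k_gold = (0.27·3.78/0.09)^(1/0.73) ≈ 27.8404.

k_gold ≈ 27.8404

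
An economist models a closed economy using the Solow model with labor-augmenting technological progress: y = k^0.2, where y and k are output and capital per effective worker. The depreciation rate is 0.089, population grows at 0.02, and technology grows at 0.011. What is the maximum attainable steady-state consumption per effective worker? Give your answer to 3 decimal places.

c_gold ≈ 0.909

Break-even investment rate: n + g + δ = 0.02 + 0.011 + 0.089 = 0.12.
At the golden rule the marginal product of capital equals n+g+δ: 0.2·k^(0.2−1) = 0.12. Solving, k_gold = (0.2/0.12)^(1/0.8) ≈ 1.8937.
y_gold = 1.8937^0.2 ≈ 1.1362.
c_gold = y_gold − (n+g+δ)·k_gold = 1.1362 − 0.12·1.8937 ≈ 0.9090.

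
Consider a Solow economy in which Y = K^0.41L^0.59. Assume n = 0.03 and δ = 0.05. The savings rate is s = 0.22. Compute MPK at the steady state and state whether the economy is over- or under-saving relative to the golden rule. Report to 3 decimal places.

under-saving; MPK ≈ 0.149

Capital per worker breaks even when investment replaces (n + δ)·k; here n + δ = 0.08.
Steady-state k*: s·k^0.41 = 0.08·k gives k* = (0.22/0.08)^(1/0.59) ≈ 5.5543.
MPK = 0.41·5.5543^(-0.59) ≈ 0.1491.
MPK > n+δ = 0.08, so the economy is dynamically efficient (under-saving).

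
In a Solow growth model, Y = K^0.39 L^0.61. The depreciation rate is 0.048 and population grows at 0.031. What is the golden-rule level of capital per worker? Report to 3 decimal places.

Capital per worker breaks even when investment replaces (n + δ)·k; here n + δ = 0.079.
At the golden rule the marginal product of capital equals n+δ: 0.39·k^(0.39−1) = 0.079. Solving, k_gold = (0.39/0.079)^(1/0.61) ≈ 13.7020.

k_gold ≈ 13.702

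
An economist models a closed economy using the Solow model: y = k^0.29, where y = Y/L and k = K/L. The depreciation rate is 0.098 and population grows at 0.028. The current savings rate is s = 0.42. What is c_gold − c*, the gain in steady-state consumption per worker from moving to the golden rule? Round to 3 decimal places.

Capital per worker breaks even when investment replaces (n + δ)·k; here n + δ = 0.126.
Current steady state (s = 0.42): k* = (0.42/0.126)^(1/0.71) ≈ 5.4507, y* = 5.4507^0.29 ≈ 1.6352, c* = (1−0.42)·1.6352 ≈ 0.9484.
Maximizing c = f(k) − (n+δ)·k gives f'(k) = n+δ, i.e. 0.29·k^(0.29−1) = 0.126, so k_gold = (0.29/0.126)^(1/0.71) ≈ 3.2352.
y_gold = 3.2352^0.29 ≈ 1.4056, c_gold = y_gold − 0.126·k_gold ≈ 0.9980.
Gain: Δc = 0.9980 − 0.9484 ≈ 0.0496.

Δc ≈ 0.050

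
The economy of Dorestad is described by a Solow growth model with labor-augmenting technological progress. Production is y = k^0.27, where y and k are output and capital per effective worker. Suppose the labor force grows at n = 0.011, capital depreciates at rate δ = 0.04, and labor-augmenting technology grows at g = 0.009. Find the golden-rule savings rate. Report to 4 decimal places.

s_gold = 0.2700

The effective depreciation rate is n + g + δ = 0.011 + 0.009 + 0.04 = 0.06.
At the golden rule MPK = n+g+δ, and in any Cobb-Douglas steady state s = (n+g+δ)·k/y = MPK·k/y = capital's share 0.27.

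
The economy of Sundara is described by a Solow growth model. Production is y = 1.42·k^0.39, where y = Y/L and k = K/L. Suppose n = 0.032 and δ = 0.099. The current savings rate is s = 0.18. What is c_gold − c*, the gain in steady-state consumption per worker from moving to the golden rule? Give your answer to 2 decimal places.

Capital per worker breaks even when investment replaces (n + δ)·k; here n + δ = 0.131.
Current steady state (s = 0.18): k* = (0.18·1.42/0.131)^(1/0.61) ≈ 2.9915, y* = 1.42·2.9915^0.39 ≈ 2.1771, c* = (1−0.18)·2.1771 ≈ 1.7852.
At the golden rule the marginal product of capital equals n+δ: 0.39·1.42·k^(0.39−1) = 0.131. Solving, k_gold = (0.39·1.42/0.131)^(1/0.61) ≈ 10.6258.
y_gold = 1.42·10.6258^0.39 ≈ 3.5692, c_gold = y_gold − 0.131·k_gold ≈ 2.1772.
Gain: Δc = 2.1772 − 1.7852 ≈ 0.3920.

Δc ≈ 0.39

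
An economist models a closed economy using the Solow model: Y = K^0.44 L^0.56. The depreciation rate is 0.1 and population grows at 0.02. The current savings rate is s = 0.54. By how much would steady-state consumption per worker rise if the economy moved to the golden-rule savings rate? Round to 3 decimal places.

Δc ≈ 0.055

n + δ = 0.02 + 0.1 = 0.12.
Current steady state (s = 0.54): k* = (0.54/0.12)^(1/0.56) ≈ 14.6707, y* = 14.6707^0.44 ≈ 3.2602, c* = (1−0.54)·3.2602 ≈ 1.4997.
At the golden rule the marginal product of capital equals n+δ: 0.44·k^(0.44−1) = 0.12. Solving, k_gold = (0.44/0.12)^(1/0.56) ≈ 10.1772.
y_gold = 10.1772^0.44 ≈ 2.7756, c_gold = y_gold − 0.12·k_gold ≈ 1.5543.
Gain: Δc = 1.5543 − 1.4997 ≈ 0.0547.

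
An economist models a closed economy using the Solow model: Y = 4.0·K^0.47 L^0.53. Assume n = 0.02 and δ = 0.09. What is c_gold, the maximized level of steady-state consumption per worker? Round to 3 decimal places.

n + δ = 0.02 + 0.09 = 0.11.
At the golden rule the marginal product of capital equals n+δ: 0.47·4.0·k^(0.47−1) = 0.11. Solving, k_gold = (0.47·4.0/0.11)^(1/0.53) ≈ 211.8225.
y_gold = 4.0·211.8225^0.47 ≈ 49.5755.
c_gold = y_gold − (n+δ)·k_gold = 49.5755 − 0.11·211.8225 ≈ 26.2750.

c_gold ≈ 26.275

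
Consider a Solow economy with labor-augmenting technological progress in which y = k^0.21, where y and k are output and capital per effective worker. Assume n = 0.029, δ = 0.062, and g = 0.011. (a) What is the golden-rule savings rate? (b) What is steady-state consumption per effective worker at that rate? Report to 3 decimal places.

(a) s_gold = 0.210; (b) c_gold ≈ 0.957

Break-even investment rate: n + g + δ = 0.029 + 0.011 + 0.062 = 0.102.
For Cobb-Douglas, s_gold equals capital's share: s_gold = 0.21.
At the golden rule the marginal product of capital equals n+g+δ: 0.21·k^(0.21−1) = 0.102. Solving, k_gold = (0.21/0.102)^(1/0.79) ≈ 2.4945.
y_gold = 2.4945^0.21 ≈ 1.2116; c_gold = (1−0.21)·y_gold ≈ 0.9572.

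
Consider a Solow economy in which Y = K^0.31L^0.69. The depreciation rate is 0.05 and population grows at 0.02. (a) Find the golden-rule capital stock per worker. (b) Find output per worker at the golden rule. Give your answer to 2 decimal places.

The effective depreciation rate is n + δ = 0.02 + 0.05 = 0.07.
Golden rule sets MPK = n+δ: 0.31·k^(0.31−1) = 0.07, so k_gold = (0.31/0.07)^(1/0.69) ≈ 8.6420.
y_gold = 8.6420^0.31 ≈ 1.9514.

(a) k_gold ≈ 8.64; (b) y_gold ≈ 1.95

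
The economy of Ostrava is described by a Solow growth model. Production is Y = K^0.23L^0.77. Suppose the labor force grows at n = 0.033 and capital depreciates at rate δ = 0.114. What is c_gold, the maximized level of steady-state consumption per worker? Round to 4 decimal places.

c_gold ≈ 0.8802

The effective depreciation rate is n + δ = 0.033 + 0.114 = 0.147.
At the golden rule the marginal product of capital equals n+δ: 0.23·k^(0.23−1) = 0.147. Solving, k_gold = (0.23/0.147)^(1/0.77) ≈ 1.7885.
y_gold = 1.7885^0.23 ≈ 1.1431.
c_gold = y_gold − (n+δ)·k_gold = 1.1431 − 0.147·1.7885 ≈ 0.8802.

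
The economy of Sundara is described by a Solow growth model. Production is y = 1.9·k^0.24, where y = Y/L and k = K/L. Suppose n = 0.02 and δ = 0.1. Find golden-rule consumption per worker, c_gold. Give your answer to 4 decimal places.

Capital per worker breaks even when investment replaces (n + δ)·k; here n + δ = 0.12.
At the golden rule the marginal product of capital equals n+δ: 0.24·1.9·k^(0.24−1) = 0.12. Solving, k_gold = (0.24·1.9/0.12)^(1/0.76) ≈ 5.7926.
y_gold = 1.9·5.7926^0.24 ≈ 2.8963.
c_gold = y_gold − (n+δ)·k_gold = 2.8963 − 0.12·5.7926 ≈ 2.2012.

c_gold ≈ 2.2012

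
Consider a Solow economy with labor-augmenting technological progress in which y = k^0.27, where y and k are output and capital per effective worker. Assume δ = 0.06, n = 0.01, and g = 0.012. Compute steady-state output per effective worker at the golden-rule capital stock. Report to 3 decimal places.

Capital per effective worker breaks even when investment replaces (n + g + δ)·k; here n + g + δ = 0.082.
Maximizing c = f(k) − (n+g+δ)·k gives f'(k) = n+g+δ, i.e. 0.27·k^(0.27−1) = 0.082, so k_gold = (0.27/0.082)^(1/0.73) ≈ 5.1165.
Output: y_gold = k_gold^0.27 = 5.1165^0.27 ≈ 1.5539.

y_gold ≈ 1.554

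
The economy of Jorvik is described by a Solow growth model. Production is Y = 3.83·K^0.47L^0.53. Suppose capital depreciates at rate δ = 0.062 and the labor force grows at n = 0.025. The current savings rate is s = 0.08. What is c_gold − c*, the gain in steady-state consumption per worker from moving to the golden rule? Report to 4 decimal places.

Break-even investment rate: n + δ = 0.025 + 0.062 = 0.087.
Current steady state (s = 0.08): k* = (0.08·3.83/0.087)^(1/0.53) ≈ 10.7557, y* = 3.83·10.7557^0.47 ≈ 11.6969, c* = (1−0.08)·11.6969 ≈ 10.7611.
Maximizing c = f(k) − (n+δ)·k gives f'(k) = n+δ, i.e. 0.47·3.83·k^(0.47−1) = 0.087, so k_gold = (0.47·3.83/0.087)^(1/0.53) ≈ 303.8077.
y_gold = 3.83·303.8077^0.47 ≈ 56.2368, c_gold = y_gold − 0.087·k_gold ≈ 29.8055.
Gain: Δc = 29.8055 − 10.7611 ≈ 19.0444.

Δc ≈ 19.0444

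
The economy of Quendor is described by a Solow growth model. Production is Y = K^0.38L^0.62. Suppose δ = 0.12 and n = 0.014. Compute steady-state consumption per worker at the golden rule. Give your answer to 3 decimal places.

c_gold ≈ 1.174

The effective depreciation rate is n + δ = 0.014 + 0.12 = 0.134.
Golden rule sets MPK = n+δ: 0.38·k^(0.38−1) = 0.134, so k_gold = (0.38/0.134)^(1/0.62) ≈ 5.3719.
y_gold = 5.3719^0.38 ≈ 1.8943.
c_gold = y_gold − (n+δ)·k_gold = 1.8943 − 0.134·5.3719 ≈ 1.1745.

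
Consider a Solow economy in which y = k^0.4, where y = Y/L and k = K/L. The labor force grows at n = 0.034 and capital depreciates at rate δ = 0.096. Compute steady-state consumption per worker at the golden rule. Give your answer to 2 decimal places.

c_gold ≈ 1.27

Capital per worker breaks even when investment replaces (n + δ)·k; here n + δ = 0.13.
Maximizing c = f(k) − (n+δ)·k gives f'(k) = n+δ, i.e. 0.4·k^(0.4−1) = 0.13, so k_gold = (0.4/0.13)^(1/0.6) ≈ 6.5092.
y_gold = 6.5092^0.4 ≈ 2.1155.
c_gold = y_gold − (n+δ)·k_gold = 2.1155 − 0.13·6.5092 ≈ 1.2693.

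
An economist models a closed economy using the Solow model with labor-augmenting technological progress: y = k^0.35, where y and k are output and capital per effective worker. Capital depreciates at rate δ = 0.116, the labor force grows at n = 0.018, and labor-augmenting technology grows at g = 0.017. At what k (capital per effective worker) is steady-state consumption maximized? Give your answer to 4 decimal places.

n + g + δ = 0.018 + 0.017 + 0.116 = 0.151.
At the golden rule the marginal product of capital equals n+g+δ: 0.35·k^(0.35−1) = 0.151. Solving, k_gold = (0.35/0.151)^(1/0.65) ≈ 3.6448.

k_gold ≈ 3.6448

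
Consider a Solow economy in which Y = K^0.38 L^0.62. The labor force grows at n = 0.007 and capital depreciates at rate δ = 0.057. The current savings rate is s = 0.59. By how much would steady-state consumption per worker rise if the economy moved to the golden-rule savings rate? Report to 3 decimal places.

Δc ≈ 0.248

n + δ = 0.007 + 0.057 = 0.064.
Current steady state (s = 0.59): k* = (0.59/0.064)^(1/0.62) ≈ 35.9685, y* = 35.9685^0.38 ≈ 3.9017, c* = (1−0.59)·3.9017 ≈ 1.5997.
At the golden rule the marginal product of capital equals n+δ: 0.38·k^(0.38−1) = 0.064. Solving, k_gold = (0.38/0.064)^(1/0.62) ≈ 17.6908.
y_gold = 17.6908^0.38 ≈ 2.9795, c_gold = y_gold − 0.064·k_gold ≈ 1.8473.
Gain: Δc = 1.8473 − 1.5997 ≈ 0.2476.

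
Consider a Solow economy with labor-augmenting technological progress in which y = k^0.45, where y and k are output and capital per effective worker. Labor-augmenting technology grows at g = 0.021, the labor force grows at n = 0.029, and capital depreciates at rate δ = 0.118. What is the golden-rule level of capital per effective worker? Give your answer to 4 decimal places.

k_gold ≈ 5.9980

Break-even investment rate: n + g + δ = 0.029 + 0.021 + 0.118 = 0.168.
Golden rule sets MPK = n+g+δ: 0.45·k^(0.45−1) = 0.168, so k_gold = (0.45/0.168)^(1/0.55) ≈ 5.9980.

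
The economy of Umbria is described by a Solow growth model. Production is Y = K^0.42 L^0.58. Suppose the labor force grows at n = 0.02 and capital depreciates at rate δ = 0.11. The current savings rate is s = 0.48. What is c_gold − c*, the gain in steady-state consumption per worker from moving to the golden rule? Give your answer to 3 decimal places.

n + δ = 0.02 + 0.11 = 0.13.
Current steady state (s = 0.48): k* = (0.48/0.13)^(1/0.58) ≈ 9.5082, y* = 9.5082^0.42 ≈ 2.5751, c* = (1−0.48)·2.5751 ≈ 1.3391.
At the golden rule the marginal product of capital equals n+δ: 0.42·k^(0.42−1) = 0.13. Solving, k_gold = (0.42/0.13)^(1/0.58) ≈ 7.5529.
y_gold = 7.5529^0.42 ≈ 2.3378, c_gold = y_gold − 0.13·k_gold ≈ 1.3559.
Gain: Δc = 1.3559 − 1.3391 ≈ 0.0168.

Δc ≈ 0.017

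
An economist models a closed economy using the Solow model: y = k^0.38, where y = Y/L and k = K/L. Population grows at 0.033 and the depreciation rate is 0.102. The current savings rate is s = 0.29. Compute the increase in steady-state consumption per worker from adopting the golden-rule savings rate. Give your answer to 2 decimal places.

Δc ≈ 0.03

n + δ = 0.033 + 0.102 = 0.135.
Current steady state (s = 0.29): k* = (0.29/0.135)^(1/0.62) ≈ 3.4323, y* = 3.4323^0.38 ≈ 1.5978, c* = (1−0.29)·1.5978 ≈ 1.1344.
At the golden rule the marginal product of capital equals n+δ: 0.38·k^(0.38−1) = 0.135. Solving, k_gold = (0.38/0.135)^(1/0.62) ≈ 5.3079.
y_gold = 5.3079^0.38 ≈ 1.8857, c_gold = y_gold − 0.135·k_gold ≈ 1.1691.
Gain: Δc = 1.1691 − 1.1344 ≈ 0.0347.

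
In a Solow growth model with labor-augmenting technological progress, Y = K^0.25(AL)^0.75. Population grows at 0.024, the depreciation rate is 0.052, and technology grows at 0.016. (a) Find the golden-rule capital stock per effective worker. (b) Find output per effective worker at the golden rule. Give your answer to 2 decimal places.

The effective depreciation rate is n + g + δ = 0.024 + 0.016 + 0.052 = 0.092.
Golden rule sets MPK = n+g+δ: 0.25·k^(0.25−1) = 0.092, so k_gold = (0.25/0.092)^(1/0.75) ≈ 3.7920.
y_gold = 3.7920^0.25 ≈ 1.3955.

(a) k_gold ≈ 3.79; (b) y_gold ≈ 1.40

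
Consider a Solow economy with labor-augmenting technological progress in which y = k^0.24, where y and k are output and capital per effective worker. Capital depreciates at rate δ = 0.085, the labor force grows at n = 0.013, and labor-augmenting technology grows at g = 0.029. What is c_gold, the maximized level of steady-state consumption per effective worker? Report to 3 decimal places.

The effective depreciation rate is n + g + δ = 0.013 + 0.029 + 0.085 = 0.127.
At the golden rule the marginal product of capital equals n+g+δ: 0.24·k^(0.24−1) = 0.127. Solving, k_gold = (0.24/0.127)^(1/0.76) ≈ 2.3104.
y_gold = 2.3104^0.24 ≈ 1.2226.
c_gold = y_gold − (n+g+δ)·k_gold = 1.2226 − 0.127·2.3104 ≈ 0.9292.

c_gold ≈ 0.929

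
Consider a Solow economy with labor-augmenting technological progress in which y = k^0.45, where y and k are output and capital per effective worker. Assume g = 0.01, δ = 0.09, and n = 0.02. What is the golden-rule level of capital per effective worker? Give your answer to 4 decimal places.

Break-even investment rate: n + g + δ = 0.02 + 0.01 + 0.09 = 0.12.
Maximizing c = f(k) − (n+g+δ)·k gives f'(k) = n+g+δ, i.e. 0.45·k^(0.45−1) = 0.12, so k_gold = (0.45/0.12)^(1/0.55) ≈ 11.0584.

k_gold ≈ 11.0584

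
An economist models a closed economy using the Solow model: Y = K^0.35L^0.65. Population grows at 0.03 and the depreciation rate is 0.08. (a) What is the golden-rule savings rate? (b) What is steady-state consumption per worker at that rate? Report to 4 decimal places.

(a) s_gold = 0.3500; (b) c_gold ≈ 1.2122

The effective depreciation rate is n + δ = 0.03 + 0.08 = 0.11.
For Cobb-Douglas, s_gold equals capital's share: s_gold = 0.35.
At the golden rule the marginal product of capital equals n+δ: 0.35·k^(0.35−1) = 0.11. Solving, k_gold = (0.35/0.11)^(1/0.65) ≈ 5.9340.
y_gold = 5.9340^0.35 ≈ 1.8650; c_gold = (1−0.35)·y_gold ≈ 1.2122.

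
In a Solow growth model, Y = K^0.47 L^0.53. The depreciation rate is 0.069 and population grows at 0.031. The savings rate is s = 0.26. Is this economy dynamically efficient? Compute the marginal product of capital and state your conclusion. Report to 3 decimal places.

Capital per worker breaks even when investment replaces (n + δ)·k; here n + δ = 0.1.
Steady-state k*: s·k^0.47 = 0.1·k gives k* = (0.26/0.1)^(1/0.53) ≈ 6.0669.
MPK = 0.47·6.0669^(-0.53) ≈ 0.1808.
MPK > n+δ = 0.1, so the economy is dynamically efficient (under-saving).

dynamically efficient; MPK ≈ 0.181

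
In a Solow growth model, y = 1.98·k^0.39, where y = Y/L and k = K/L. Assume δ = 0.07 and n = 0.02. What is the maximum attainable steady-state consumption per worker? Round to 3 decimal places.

c_gold ≈ 4.773

n + δ = 0.02 + 0.07 = 0.09.
Setting f'(k) = n+δ gives 0.39·1.98·k^(0.39−1) = 0.09, hence k_gold = (0.39·1.98/0.09)^(1/0.61) ≈ 33.9084.
y_gold = 1.98·33.9084^0.39 ≈ 7.8250.
c_gold = y_gold − (n+δ)·k_gold = 7.8250 − 0.09·33.9084 ≈ 4.7733.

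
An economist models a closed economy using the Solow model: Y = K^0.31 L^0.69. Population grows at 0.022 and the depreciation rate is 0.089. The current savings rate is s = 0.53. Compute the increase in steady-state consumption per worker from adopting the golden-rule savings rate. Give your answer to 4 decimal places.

Δc ≈ 0.1459

Break-even investment rate: n + δ = 0.022 + 0.089 = 0.111.
Current steady state (s = 0.53): k* = (0.53/0.111)^(1/0.69) ≈ 9.6381, y* = 9.6381^0.31 ≈ 2.0185, c* = (1−0.53)·2.0185 ≈ 0.9487.
At the golden rule the marginal product of capital equals n+δ: 0.31·k^(0.31−1) = 0.111. Solving, k_gold = (0.31/0.111)^(1/0.69) ≈ 4.4303.
y_gold = 4.4303^0.31 ≈ 1.5863, c_gold = y_gold − 0.111·k_gold ≈ 1.0946.
Gain: Δc = 1.0946 − 0.9487 ≈ 0.1459.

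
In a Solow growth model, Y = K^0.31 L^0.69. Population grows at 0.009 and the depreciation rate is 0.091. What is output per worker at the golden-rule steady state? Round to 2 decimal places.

y_gold ≈ 1.66

Break-even investment rate: n + δ = 0.009 + 0.091 = 0.1.
Setting f'(k) = n+δ gives 0.31·k^(0.31−1) = 0.1, hence k_gold = (0.31/0.1)^(1/0.69) ≈ 5.1537.
Output: y_gold = k_gold^0.31 = 5.1537^0.31 ≈ 1.6625.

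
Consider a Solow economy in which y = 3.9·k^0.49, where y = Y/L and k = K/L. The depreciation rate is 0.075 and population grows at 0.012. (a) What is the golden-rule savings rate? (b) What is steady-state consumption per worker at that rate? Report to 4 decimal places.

Break-even investment rate: n + δ = 0.012 + 0.075 = 0.087.
For Cobb-Douglas, s_gold equals capital's share: s_gold = 0.49.
Maximizing c = f(k) − (n+δ)·k gives f'(k) = n+δ, i.e. 0.49·3.9·k^(0.49−1) = 0.087, so k_gold = (0.49·3.9/0.087)^(1/0.51) ≈ 427.4305.
y_gold = 3.9·427.4305^0.49 ≈ 75.8907; c_gold = (1−0.49)·y_gold ≈ 38.7043.

(a) s_gold = 0.4900; (b) c_gold ≈ 38.7043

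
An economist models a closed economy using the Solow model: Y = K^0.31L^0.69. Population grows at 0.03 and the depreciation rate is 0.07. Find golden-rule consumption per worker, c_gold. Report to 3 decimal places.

c_gold ≈ 1.147

The effective depreciation rate is n + δ = 0.03 + 0.07 = 0.1.
Setting f'(k) = n+δ gives 0.31·k^(0.31−1) = 0.1, hence k_gold = (0.31/0.1)^(1/0.69) ≈ 5.1537.
y_gold = 5.1537^0.31 ≈ 1.6625.
c_gold = y_gold − (n+δ)·k_gold = 1.6625 − 0.1·5.1537 ≈ 1.1471.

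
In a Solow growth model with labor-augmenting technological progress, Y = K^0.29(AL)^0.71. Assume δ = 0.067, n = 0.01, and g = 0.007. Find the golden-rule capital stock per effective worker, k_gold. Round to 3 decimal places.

k_gold ≈ 5.727

Capital per effective worker breaks even when investment replaces (n + g + δ)·k; here n + g + δ = 0.084.
Golden rule sets MPK = n+g+δ: 0.29·k^(0.29−1) = 0.084, so k_gold = (0.29/0.084)^(1/0.71) ≈ 5.7268.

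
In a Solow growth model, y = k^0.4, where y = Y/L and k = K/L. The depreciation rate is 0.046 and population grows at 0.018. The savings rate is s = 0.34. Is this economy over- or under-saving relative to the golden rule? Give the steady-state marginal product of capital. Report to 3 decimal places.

n + δ = 0.018 + 0.046 = 0.064.
Steady-state k*: s·k^0.4 = 0.064·k gives k* = (0.34/0.064)^(1/0.6) ≈ 16.1745.
MPK = 0.4·16.1745^(-0.6) ≈ 0.0753.
MPK > n+δ = 0.064, so the economy is dynamically efficient (under-saving).

under-saving; MPK ≈ 0.075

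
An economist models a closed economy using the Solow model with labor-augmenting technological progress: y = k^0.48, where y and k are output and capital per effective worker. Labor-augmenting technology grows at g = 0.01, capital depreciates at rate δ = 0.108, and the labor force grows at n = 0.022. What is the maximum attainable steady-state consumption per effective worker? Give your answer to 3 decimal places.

n + g + δ = 0.022 + 0.01 + 0.108 = 0.14.
Golden rule sets MPK = n+g+δ: 0.48·k^(0.48−1) = 0.14, so k_gold = (0.48/0.14)^(1/0.52) ≈ 10.6921.
y_gold = 10.6921^0.48 ≈ 3.1185.
c_gold = y_gold − (n+g+δ)·k_gold = 3.1185 − 0.14·10.6921 ≈ 1.6216.

c_gold ≈ 1.622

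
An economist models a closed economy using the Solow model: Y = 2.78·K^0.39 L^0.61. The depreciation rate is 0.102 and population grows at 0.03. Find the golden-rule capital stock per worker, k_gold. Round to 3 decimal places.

The effective depreciation rate is n + δ = 0.03 + 0.102 = 0.132.
At the golden rule the marginal product of capital equals n+δ: 0.39·2.78·k^(0.39−1) = 0.132. Solving, k_gold = (0.39·2.78/0.132)^(1/0.61) ≈ 31.5674.

k_gold ≈ 31.567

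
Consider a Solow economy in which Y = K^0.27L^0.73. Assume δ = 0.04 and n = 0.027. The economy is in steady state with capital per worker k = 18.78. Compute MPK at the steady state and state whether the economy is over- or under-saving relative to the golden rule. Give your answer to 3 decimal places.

over-saving; MPK ≈ 0.032

Capital per worker breaks even when investment replaces (n + δ)·k; here n + δ = 0.067.
MPK = 0.27·k^(0.27−1) = 0.27·18.78^(-0.73) ≈ 0.0317.
MPK < 0.067, so the economy is dynamically inefficient (over-saving).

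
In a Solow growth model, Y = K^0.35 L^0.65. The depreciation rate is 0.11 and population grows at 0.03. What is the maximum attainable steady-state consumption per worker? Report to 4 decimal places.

c_gold ≈ 1.0646

The effective depreciation rate is n + δ = 0.03 + 0.11 = 0.14.
Golden rule sets MPK = n+δ: 0.35·k^(0.35−1) = 0.14, so k_gold = (0.35/0.14)^(1/0.65) ≈ 4.0946.
y_gold = 4.0946^0.35 ≈ 1.6379.
c_gold = y_gold − (n+δ)·k_gold = 1.6379 − 0.14·4.0946 ≈ 1.0646.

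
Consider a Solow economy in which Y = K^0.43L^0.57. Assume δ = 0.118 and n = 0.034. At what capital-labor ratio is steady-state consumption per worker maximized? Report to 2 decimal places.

The effective depreciation rate is n + δ = 0.034 + 0.118 = 0.152.
Setting f'(k) = n+δ gives 0.43·k^(0.43−1) = 0.152, hence k_gold = (0.43/0.152)^(1/0.57) ≈ 6.1990.

k_gold ≈ 6.20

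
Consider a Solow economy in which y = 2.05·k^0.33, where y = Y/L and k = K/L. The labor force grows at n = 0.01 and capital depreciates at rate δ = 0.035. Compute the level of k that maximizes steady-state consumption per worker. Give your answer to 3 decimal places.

k_gold ≈ 57.121

Capital per worker breaks even when investment replaces (n + δ)·k; here n + δ = 0.045.
Maximizing c = f(k) − (n+δ)·k gives f'(k) = n+δ, i.e. 0.33·2.05·k^(0.33−1) = 0.045, so k_gold = (0.33·2.05/0.045)^(1/0.67) ≈ 57.1214.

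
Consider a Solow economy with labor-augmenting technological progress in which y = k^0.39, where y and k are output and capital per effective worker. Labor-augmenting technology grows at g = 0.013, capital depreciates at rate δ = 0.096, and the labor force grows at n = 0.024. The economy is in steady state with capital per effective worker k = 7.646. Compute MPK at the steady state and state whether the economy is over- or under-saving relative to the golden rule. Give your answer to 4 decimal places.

over-saving; MPK ≈ 0.1128

Capital per effective worker breaks even when investment replaces (n + g + δ)·k; here n + g + δ = 0.133.
MPK = 0.39·k^(0.39−1) = 0.39·7.646^(-0.61) ≈ 0.1128.
MPK < 0.133, so the economy is dynamically inefficient (over-saving).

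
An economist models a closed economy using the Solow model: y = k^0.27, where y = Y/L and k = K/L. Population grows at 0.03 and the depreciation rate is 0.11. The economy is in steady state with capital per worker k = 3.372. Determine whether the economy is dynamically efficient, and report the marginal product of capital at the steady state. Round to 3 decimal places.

dynamically inefficient; MPK ≈ 0.111

n + δ = 0.03 + 0.11 = 0.14.
MPK = 0.27·k^(0.27−1) = 0.27·3.372^(-0.73) ≈ 0.1112.
MPK < 0.14, so the economy is dynamically inefficient (over-saving).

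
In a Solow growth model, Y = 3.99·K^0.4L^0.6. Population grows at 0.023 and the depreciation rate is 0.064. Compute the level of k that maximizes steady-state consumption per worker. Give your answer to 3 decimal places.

k_gold ≈ 127.602

Capital per worker breaks even when investment replaces (n + δ)·k; here n + δ = 0.087.
At the golden rule the marginal product of capital equals n+δ: 0.4·3.99·k^(0.4−1) = 0.087. Solving, k_gold = (0.4·3.99/0.087)^(1/0.6) ≈ 127.6016.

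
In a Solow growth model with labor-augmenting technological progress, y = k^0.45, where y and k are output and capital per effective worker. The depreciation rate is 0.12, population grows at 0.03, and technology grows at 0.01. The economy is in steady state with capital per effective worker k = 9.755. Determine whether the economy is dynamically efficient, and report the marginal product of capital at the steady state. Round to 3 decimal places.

dynamically inefficient; MPK ≈ 0.129

Break-even investment rate: n + g + δ = 0.03 + 0.01 + 0.12 = 0.16.
MPK = 0.45·k^(0.45−1) = 0.45·9.755^(-0.55) ≈ 0.1286.
MPK < 0.16, so the economy is dynamically inefficient (over-saving).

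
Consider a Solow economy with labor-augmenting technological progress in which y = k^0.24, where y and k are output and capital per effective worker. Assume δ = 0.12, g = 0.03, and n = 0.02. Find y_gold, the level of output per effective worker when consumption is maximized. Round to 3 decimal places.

y_gold ≈ 1.115

Capital per effective worker breaks even when investment replaces (n + g + δ)·k; here n + g + δ = 0.17.
Golden rule sets MPK = n+g+δ: 0.24·k^(0.24−1) = 0.17, so k_gold = (0.24/0.17)^(1/0.76) ≈ 1.5742.
Output: y_gold = k_gold^0.24 = 1.5742^0.24 ≈ 1.1150.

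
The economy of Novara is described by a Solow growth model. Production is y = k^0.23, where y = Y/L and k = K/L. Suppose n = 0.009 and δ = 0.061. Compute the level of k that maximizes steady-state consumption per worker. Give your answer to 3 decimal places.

k_gold ≈ 4.688

Capital per worker breaks even when investment replaces (n + δ)·k; here n + δ = 0.07.
Golden rule sets MPK = n+δ: 0.23·k^(0.23−1) = 0.07, so k_gold = (0.23/0.07)^(1/0.77) ≈ 4.6876.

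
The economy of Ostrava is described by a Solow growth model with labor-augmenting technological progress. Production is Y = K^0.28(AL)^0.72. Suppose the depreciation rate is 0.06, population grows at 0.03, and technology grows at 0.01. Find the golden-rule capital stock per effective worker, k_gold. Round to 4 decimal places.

n + g + δ = 0.03 + 0.01 + 0.06 = 0.1.
Setting f'(k) = n+g+δ gives 0.28·k^(0.28−1) = 0.1, hence k_gold = (0.28/0.1)^(1/0.72) ≈ 4.1788.

k_gold ≈ 4.1788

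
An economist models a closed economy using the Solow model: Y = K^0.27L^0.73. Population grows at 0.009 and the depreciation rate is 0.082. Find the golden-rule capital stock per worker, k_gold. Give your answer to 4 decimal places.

Break-even investment rate: n + δ = 0.009 + 0.082 = 0.091.
Golden rule sets MPK = n+δ: 0.27·k^(0.27−1) = 0.091, so k_gold = (0.27/0.091)^(1/0.73) ≈ 4.4363.

k_gold ≈ 4.4363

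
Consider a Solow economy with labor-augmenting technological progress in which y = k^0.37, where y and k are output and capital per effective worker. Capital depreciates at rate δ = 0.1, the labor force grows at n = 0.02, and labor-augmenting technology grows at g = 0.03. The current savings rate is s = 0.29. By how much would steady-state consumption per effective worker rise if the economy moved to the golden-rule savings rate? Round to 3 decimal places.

Capital per effective worker breaks even when investment replaces (n + g + δ)·k; here n + g + δ = 0.15.
Current steady state (s = 0.29): k* = (0.29/0.15)^(1/0.63) ≈ 2.8474, y* = 2.8474^0.37 ≈ 1.4728, c* = (1−0.29)·1.4728 ≈ 1.0457.
At the golden rule the marginal product of capital equals n+g+δ: 0.37·k^(0.37−1) = 0.15. Solving, k_gold = (0.37/0.15)^(1/0.63) ≈ 4.1918.
y_gold = 4.1918^0.37 ≈ 1.6994, c_gold = y_gold − 0.15·k_gold ≈ 1.0706.
Gain: Δc = 1.0706 − 1.0457 ≈ 0.0249.

Δc ≈ 0.025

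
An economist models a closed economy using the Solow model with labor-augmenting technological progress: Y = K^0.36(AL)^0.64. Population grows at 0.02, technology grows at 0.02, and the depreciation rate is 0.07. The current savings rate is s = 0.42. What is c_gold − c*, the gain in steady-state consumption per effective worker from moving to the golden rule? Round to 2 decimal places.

Δc ≈ 0.01

The effective depreciation rate is n + g + δ = 0.02 + 0.02 + 0.07 = 0.11.
Current steady state (s = 0.42): k* = (0.42/0.11)^(1/0.64) ≈ 8.1124, y* = 8.1124^0.36 ≈ 2.1247, c* = (1−0.42)·2.1247 ≈ 1.2323.
Setting f'(k) = n+g+δ gives 0.36·k^(0.36−1) = 0.11, hence k_gold = (0.36/0.11)^(1/0.64) ≈ 6.3760.
y_gold = 6.3760^0.36 ≈ 1.9482, c_gold = y_gold − 0.11·k_gold ≈ 1.2469.
Gain: Δc = 1.2469 − 1.2323 ≈ 0.0145.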